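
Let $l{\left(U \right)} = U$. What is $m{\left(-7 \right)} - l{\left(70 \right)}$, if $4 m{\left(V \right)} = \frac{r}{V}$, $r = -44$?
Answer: $- \frac{479}{7} \approx -68.429$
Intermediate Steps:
$m{\left(V \right)} = - \frac{11}{V}$ ($m{\left(V \right)} = \frac{\left(-44\right) \frac{1}{V}}{4} = - \frac{11}{V}$)
$m{\left(-7 \right)} - l{\left(70 \right)} = - \frac{11}{-7} - 70 = \left(-11\right) \left(- \frac{1}{7}\right) - 70 = \frac{11}{7} - 70 = - \frac{479}{7}$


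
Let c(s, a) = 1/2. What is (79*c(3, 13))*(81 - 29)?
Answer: 2054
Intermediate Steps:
c(s, a) = ½
(79*c(3, 13))*(81 - 29) = (79*(½))*(81 - 29) = (79/2)*52 = 2054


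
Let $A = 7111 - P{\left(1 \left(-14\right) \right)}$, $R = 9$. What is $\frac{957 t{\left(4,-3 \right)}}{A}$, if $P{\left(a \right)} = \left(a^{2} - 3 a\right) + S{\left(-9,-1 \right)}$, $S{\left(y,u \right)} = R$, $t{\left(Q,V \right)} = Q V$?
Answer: $- \frac{87}{52} \approx -1.6731$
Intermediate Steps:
$S{\left(y,u \right)} = 9$
$P{\left(a \right)} = 9 + a^{2} - 3 a$ ($P{\left(a \right)} = \left(a^{2} - 3 a\right) + 9 = 9 + a^{2} - 3 a$)
$A = 6864$ ($A = 7111 - \left(9 + \left(1 \left(-14\right)\right)^{2} - 3 \cdot 1 \left(-14\right)\right) = 7111 - \left(9 + \left(-14\right)^{2} - -42\right) = 7111 - \left(9 + 196 + 42\right) = 7111 - 247 = 6864$)
$\frac{957 t{\left(4,-3 \right)}}{A} = \frac{957 \cdot 4 \left(-3\right)}{6864} = 957 \left(-12\right) \frac{1}{6864} = \left(-11484\right) \frac{1}{6864} = - \frac{87}{52}$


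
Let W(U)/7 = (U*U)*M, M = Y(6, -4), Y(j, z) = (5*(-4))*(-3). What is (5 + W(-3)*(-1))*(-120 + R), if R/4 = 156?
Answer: -1902600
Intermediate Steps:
R = 624 (R = 4*156 = 624)
Y(j, z) = 60 (Y(j, z) = -20*(-3) = 60)
M = 60
W(U) = 420*U² (W(U) = 7*((U*U)*60) = 7*(U²*60) = 7*(60*U²) = 420*U²)
(5 + W(-3)*(-1))*(-120 + R) = (5 + (420*(-3)²)*(-1))*(-120 + 624) = (5 + (420*9)*(-1))*504 = (5 + 3780*(-1))*504 = (5 - 3780)*504 = -3775*504 = -1902600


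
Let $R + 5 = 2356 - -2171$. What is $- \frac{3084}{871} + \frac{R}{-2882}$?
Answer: $- \frac{6413375}{1255111} \approx -5.1098$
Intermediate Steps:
$R = 4522$ ($R = -5 + \left(2356 - -2171\right) = -5 + \left(2356 + 2171\right) = -5 + 4527 = 4522$)
$- \frac{3084}{871} + \frac{R}{-2882} = - \frac{3084}{871} + \frac{4522}{-2882} = \left(-3084\right) \frac{1}{871} + 4522 \left(- \frac{1}{2882}\right) = - \frac{3084}{871} - \frac{2261}{1441} = - \frac{6413375}{1255111}$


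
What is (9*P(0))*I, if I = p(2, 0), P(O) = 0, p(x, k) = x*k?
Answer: 0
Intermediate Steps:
p(x, k) = k*x
I = 0 (I = 0*2 = 0)
(9*P(0))*I = (9*0)*0 = 0*0 = 0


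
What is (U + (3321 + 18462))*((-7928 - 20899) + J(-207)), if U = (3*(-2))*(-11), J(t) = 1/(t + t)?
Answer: -86918082257/138 ≈ -6.2984e+8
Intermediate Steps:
J(t) = 1/(2*t)
U = 66 (U = -6*(-11) = 66)
(U + (3321 + 18462))*((-7928 - 20899) + J(-207)) = (66 + (3321 + 18462))*((-7928 - 20899) + (½)/(-207)) = (66 + 21783)*(-28827 + (½)*(-1/207)) = 21849*(-28827 - 1/414) = 21849*(-11934379/414) = -86918082257/138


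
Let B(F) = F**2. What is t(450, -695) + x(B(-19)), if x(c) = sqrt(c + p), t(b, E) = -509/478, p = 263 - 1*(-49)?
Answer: -509/478 + sqrt(673) ≈ 24.877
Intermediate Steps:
p = 312 (p = 263 + 49 = 312)
t(b, E) = -509/478 (t(b, E) = -509*1/478 = -509/478)
x(c) = sqrt(312 + c) (x(c) = sqrt(c + 312) = sqrt(312 + c))
t(450, -695) + x(B(-19)) = -509/478 + sqrt(312 + (-19)**2) = -509/478 + sqrt(312 + 361) = -509/478 + sqrt(673)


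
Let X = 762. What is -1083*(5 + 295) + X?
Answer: -324138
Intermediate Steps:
-1083*(5 + 295) + X = -1083*(5 + 295) + 762 = -1083*300 + 762 = -324900 + 762 = -324138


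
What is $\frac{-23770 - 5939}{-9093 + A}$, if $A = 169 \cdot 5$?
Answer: $\frac{29709}{8248} \approx 3.602$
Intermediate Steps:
$A = 845$
$\frac{-23770 - 5939}{-9093 + A} = \frac{-23770 - 5939}{-9093 + 845} = - \frac{29709}{-8248} = \left(-29709\right) \left(- \frac{1}{8248}\right) = \frac{29709}{8248}$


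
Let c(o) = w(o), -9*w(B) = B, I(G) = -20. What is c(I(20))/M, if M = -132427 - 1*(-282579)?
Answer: 5/337842 ≈ 1.4800e-5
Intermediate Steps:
M = 150152 (M = -132427 + 282579 = 150152)
w(B) = -B/9
c(o) = -o/9
c(I(20))/M = -⅑*(-20)/150152 = (20/9)*(1/150152) = 5/337842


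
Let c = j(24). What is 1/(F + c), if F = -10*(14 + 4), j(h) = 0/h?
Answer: -1/180 ≈ -0.0055556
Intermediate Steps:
j(h) = 0
F = -180 (F = -10*18 = -180)
c = 0
1/(F + c) = 1/(-180 + 0) = 1/(-180) = -1/180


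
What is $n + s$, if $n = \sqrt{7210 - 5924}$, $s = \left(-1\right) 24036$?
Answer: $-24036 + \sqrt{1286} \approx -24000.0$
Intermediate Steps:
$s = -24036$
$n = \sqrt{1286} \approx 35.861$
$n + s = \sqrt{1286} - 24036 = -24036 + \sqrt{1286}$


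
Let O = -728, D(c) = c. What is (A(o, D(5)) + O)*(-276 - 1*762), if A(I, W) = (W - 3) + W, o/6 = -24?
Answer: 748398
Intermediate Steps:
o = -144 (o = 6*(-24) = -144)
A(I, W) = -3 + 2*W (A(I, W) = (-3 + W) + W = -3 + 2*W)
(A(o, D(5)) + O)*(-276 - 1*762) = ((-3 + 2*5) - 728)*(-276 - 1*762) = ((-3 + 10) - 728)*(-276 - 762) = (7 - 728)*(-1038) = -721*(-1038) = 748398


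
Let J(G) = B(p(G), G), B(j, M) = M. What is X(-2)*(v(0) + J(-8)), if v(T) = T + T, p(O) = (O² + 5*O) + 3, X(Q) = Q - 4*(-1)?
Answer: -16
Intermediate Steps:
X(Q) = 4 + Q (X(Q) = Q + 4 = 4 + Q)
p(O) = 3 + O² + 5*O
v(T) = 2*T
J(G) = G
X(-2)*(v(0) + J(-8)) = (4 - 2)*(2*0 - 8) = 2*(0 - 8) = 2*(-8) = -16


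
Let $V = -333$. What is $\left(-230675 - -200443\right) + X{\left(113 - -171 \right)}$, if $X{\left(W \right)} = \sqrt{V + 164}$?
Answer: $-30232 + 13 i \approx -30232.0 + 13.0 i$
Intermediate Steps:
$X{\left(W \right)} = 13 i$ ($X{\left(W \right)} = \sqrt{-333 + 164} = \sqrt{-169} = 13 i$)
$\left(-230675 - -200443\right) + X{\left(113 - -171 \right)} = \left(-230675 - -200443\right) + 13 i = \left(-230675 + 200443\right) + 13 i = -30232 + 13 i$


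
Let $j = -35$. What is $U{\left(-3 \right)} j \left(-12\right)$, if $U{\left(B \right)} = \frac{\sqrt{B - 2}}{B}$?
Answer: $- 140 i \sqrt{5} \approx - 313.05 i$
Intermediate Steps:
$U{\left(B \right)} = \frac{\sqrt{-2 + B}}{B}$
$U{\left(-3 \right)} j \left(-12\right) = \frac{\sqrt{-2 - 3}}{-3} \left(-35\right) \left(-12\right) = - \frac{\sqrt{-5}}{3} \left(-35\right) \left(-12\right) = - \frac{i \sqrt{5}}{3} \left(-35\right) \left(-12\right) = \frac{35 i \sqrt{5}}{3} \left(-12\right) = - 140 i \sqrt{5}$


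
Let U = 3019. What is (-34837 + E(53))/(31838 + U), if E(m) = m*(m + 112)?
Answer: -26092/34857 ≈ -0.74854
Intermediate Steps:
E(m) = m*(112 + m)
(-34837 + E(53))/(31838 + U) = (-34837 + 53*(112 + 53))/(31838 + 3019) = (-34837 + 53*165)/34857 = (-34837 + 8745)*(1/34857) = -26092*1/34857 = -26092/34857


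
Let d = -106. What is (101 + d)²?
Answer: 25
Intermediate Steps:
(101 + d)² = (101 - 106)² = (-5)² = 25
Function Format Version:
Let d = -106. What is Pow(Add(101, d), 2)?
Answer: 25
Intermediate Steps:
Pow(Add(101, d), 2) = Pow(Add(101, -106), 2) = Pow(-5, 2) = 25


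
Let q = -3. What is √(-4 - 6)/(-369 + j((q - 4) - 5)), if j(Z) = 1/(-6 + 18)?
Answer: -12*I*√10/4427 ≈ -0.0085718*I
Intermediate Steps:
j(Z) = 1/12
√(-4 - 6)/(-369 + j((q - 4) - 5)) = √(-4 - 6)/(-369 + 1/12) = √(-10)/(-4427/12) = (I*√10)*(-12/4427) = -12*I*√10/4427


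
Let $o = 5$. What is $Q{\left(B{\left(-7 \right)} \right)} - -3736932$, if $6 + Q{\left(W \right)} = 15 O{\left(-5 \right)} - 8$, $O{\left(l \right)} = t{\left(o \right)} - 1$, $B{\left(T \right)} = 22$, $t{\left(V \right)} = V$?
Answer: $3736978$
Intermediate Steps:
$O{\left(l \right)} = 4$ ($O{\left(l \right)} = 5 - 1 = 4$)
$Q{\left(W \right)} = 46$ ($Q{\left(W \right)} = -6 + \left(15 \cdot 4 - 8\right) = -6 + \left(60 - 8\right) = -6 + 52 = 46$)
$Q{\left(B{\left(-7 \right)} \right)} - -3736932 = 46 - -3736932 = 46 + 3736932 = 3736978$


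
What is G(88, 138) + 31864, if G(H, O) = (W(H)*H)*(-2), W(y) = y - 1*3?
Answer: 16904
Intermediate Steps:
W(y) = -3 + y (W(y) = y - 3 = -3 + y)
G(H, O) = -2*H*(-3 + H) (G(H, O) = ((-3 + H)*H)*(-2) = (H*(-3 + H))*(-2) = -2*H*(-3 + H))
G(88, 138) + 31864 = 2*88*(3 - 1*88) + 31864 = 2*88*(3 - 88) + 31864 = 2*88*(-85) + 31864 = -14960 + 31864 = 16904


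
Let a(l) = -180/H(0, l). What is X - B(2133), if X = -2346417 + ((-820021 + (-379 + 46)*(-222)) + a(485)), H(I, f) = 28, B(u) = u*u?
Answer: -53495452/7 ≈ -7.6422e+6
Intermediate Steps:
B(u) = u²
a(l) = -45/7 (a(l) = -180/28 = -180*1/28 = -45/7)
X = -21647629/7 (X = -2346417 + ((-820021 + (-379 + 46)*(-222)) - 45/7) = -2346417 + ((-820021 - 333*(-222)) - 45/7) = -2346417 + ((-820021 + 73926) - 45/7) = -2346417 + (-746095 - 45/7) = -2346417 - 5222710/7 = -21647629/7 ≈ -3.0925e+6)
X - B(2133) = -21647629/7 - 1*2133² = -21647629/7 - 1*4549689 = -21647629/7 - 4549689 = -53495452/7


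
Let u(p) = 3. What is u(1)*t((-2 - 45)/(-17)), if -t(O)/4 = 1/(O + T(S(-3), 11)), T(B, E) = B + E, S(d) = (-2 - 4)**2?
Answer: -34/141 ≈ -0.24113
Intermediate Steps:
S(d) = 36 (S(d) = (-6)**2 = 36)
t(O) = -4/(47 + O) (t(O) = -4/(O + (36 + 11)) = -4/(O + 47) = -4/(47 + O))
u(1)*t((-2 - 45)/(-17)) = 3*(-4/(47 + (-2 - 45)/(-17))) = 3*(-4/(47 - 47*(-1/17))) = 3*(-4/(47 + 47/17)) = 3*(-4/846/17) = 3*(-4*17/846) = 3*(-34/423) = -34/141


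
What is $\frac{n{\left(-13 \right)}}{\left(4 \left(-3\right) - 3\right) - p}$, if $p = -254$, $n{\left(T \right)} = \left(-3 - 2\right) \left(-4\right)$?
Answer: $\frac{20}{239} \approx 0.083682$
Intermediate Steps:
$n{\left(T \right)} = 20$ ($n{\left(T \right)} = \left(-5\right) \left(-4\right) = 20$)
$\frac{n{\left(-13 \right)}}{\left(4 \left(-3\right) - 3\right) - p} = \frac{20}{\left(4 \left(-3\right) - 3\right) - -254} = \frac{20}{\left(-12 - 3\right) + 254} = \frac{20}{-15 + 254} = \frac{20}{239}$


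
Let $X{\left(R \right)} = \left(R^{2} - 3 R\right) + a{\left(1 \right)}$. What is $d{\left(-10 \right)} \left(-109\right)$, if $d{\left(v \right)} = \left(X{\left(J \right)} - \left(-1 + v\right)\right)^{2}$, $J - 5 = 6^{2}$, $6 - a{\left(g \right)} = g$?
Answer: $-270044884$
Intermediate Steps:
$a{\left(g \right)} = 6 - g$
$J = 41$ ($J = 5 + 6^{2} = 5 + 36 = 41$)
$X{\left(R \right)} = 5 + R^{2} - 3 R$ ($X{\left(R \right)} = \left(R^{2} - 3 R\right) + \left(6 - 1\right) = \left(R^{2} - 3 R\right) + 5 = 5 + R^{2} - 3 R$)
$d{\left(v \right)} = \left(1564 - v\right)^{2}$ ($d{\left(v \right)} = \left(\left(5 + 41^{2} - 123\right) - \left(-1 + v\right)\right)^{2} = \left(\left(5 + 1681 - 123\right) - \left(-1 + v\right)\right)^{2} = \left(1563 - \left(-1 + v\right)\right)^{2} = \left(1564 - v\right)^{2}$)
$d{\left(-10 \right)} \left(-109\right) = \left(-1564 - 10\right)^{2} \left(-109\right) = \left(-1574\right)^{2} \left(-109\right) = 2477476 \left(-109\right) = -270044884$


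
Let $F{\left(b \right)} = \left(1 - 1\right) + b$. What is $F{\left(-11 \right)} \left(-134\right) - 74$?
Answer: $1400$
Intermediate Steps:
$F{\left(b \right)} = b$ ($F{\left(b \right)} = 0 + b = b$)
$F{\left(-11 \right)} \left(-134\right) - 74 = \left(-11\right) \left(-134\right) - 74 = 1474 - 74 = 1400$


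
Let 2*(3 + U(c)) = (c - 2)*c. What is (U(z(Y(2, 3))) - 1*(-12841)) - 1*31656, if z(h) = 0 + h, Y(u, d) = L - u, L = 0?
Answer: -18814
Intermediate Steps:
Y(u, d) = -u (Y(u, d) = 0 - u = -u)
z(h) = h
U(c) = -3 + c*(-2 + c)/2 (U(c) = -3 + ((c - 2)*c)/2 = -3 + ((-2 + c)*c)/2 = -3 + (c*(-2 + c))/2 = -3 + c*(-2 + c)/2)
(U(z(Y(2, 3))) - 1*(-12841)) - 1*31656 = ((-3 + (-1*2)**2/2 - (-1)*2) - 1*(-12841)) - 1*31656 = ((-3 + (1/2)*(-2)**2 - 1*(-2)) + 12841) - 31656 = ((-3 + (1/2)*4 + 2) + 12841) - 31656 = ((-3 + 2 + 2) + 12841) - 31656 = (1 + 12841) - 31656 = 12842 - 31656 = -18814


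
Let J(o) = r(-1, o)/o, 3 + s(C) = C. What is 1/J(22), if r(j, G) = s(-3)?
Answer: -11/3 ≈ -3.6667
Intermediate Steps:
s(C) = -3 + C
r(j, G) = -6 (r(j, G) = -3 - 3 = -6)
J(o) = -6/o
1/J(22) = 1/(-6/22) = 1/(-6*1/22) = 1/(-3/11) = -11/3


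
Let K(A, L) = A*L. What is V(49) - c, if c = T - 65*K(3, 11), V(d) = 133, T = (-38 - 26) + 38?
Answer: 2304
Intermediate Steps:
T = -26 (T = -64 + 38 = -26)
c = -2171 (c = -26 - 195*11 = -26 - 65*33 = -26 - 2145 = -2171)
V(49) - c = 133 - 1*(-2171) = 133 + 2171 = 2304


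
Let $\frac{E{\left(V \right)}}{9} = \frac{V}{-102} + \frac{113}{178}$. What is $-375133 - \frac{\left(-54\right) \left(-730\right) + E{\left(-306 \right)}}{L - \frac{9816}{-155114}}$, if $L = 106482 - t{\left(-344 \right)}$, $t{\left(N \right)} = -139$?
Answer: $- \frac{552166064407143301}{1471919345290} \approx -3.7513 \cdot 10^{5}$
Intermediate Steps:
$E{\left(V \right)} = \frac{1017}{178} - \frac{3 V}{34}$ ($E{\left(V \right)} = 9 \left(\frac{V}{-102} + \frac{113}{178}\right) = 9 \left(V \left(- \frac{1}{102}\right) + 113 \cdot \frac{1}{178}\right) = 9 \left(- \frac{V}{102} + \frac{113}{178}\right) = 9 \left(\frac{113}{178} - \frac{V}{102}\right) = \frac{1017}{178} - \frac{3 V}{34}$)
$L = 106621$ ($L = 106482 - -139 = 106482 + 139 = 106621$)
$-375133 - \frac{\left(-54\right) \left(-730\right) + E{\left(-306 \right)}}{L - \frac{9816}{-155114}} = -375133 - \frac{\left(-54\right) \left(-730\right) + \left(\frac{1017}{178} - -27\right)}{106621 - \frac{9816}{-155114}} = -375133 - \frac{39420 + \left(\frac{1017}{178} + 27\right)}{106621 - - \frac{4908}{77557}} = -375133 - \frac{39420 + \frac{5823}{178}}{106621 + \frac{4908}{77557}} = -375133 - \frac{7022583}{178 \cdot \frac{8269209805}{77557}} = -375133 - \frac{7022583}{178} \cdot \frac{77557}{8269209805} = -375133 - \frac{544650469731}{1471919345290} = - \frac{552166064407143301}{1471919345290}$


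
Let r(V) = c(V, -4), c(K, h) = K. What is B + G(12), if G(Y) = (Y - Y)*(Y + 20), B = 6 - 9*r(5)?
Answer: -39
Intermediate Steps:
r(V) = V
B = -39 (B = 6 - 9*5 = 6 - 45 = -39)
G(Y) = 0 (G(Y) = 0*(20 + Y) = 0)
B + G(12) = -39 + 0 = -39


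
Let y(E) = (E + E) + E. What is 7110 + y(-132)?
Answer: 6714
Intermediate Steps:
y(E) = 3*E (y(E) = 2*E + E = 3*E)
7110 + y(-132) = 7110 + 3*(-132) = 7110 - 396 = 6714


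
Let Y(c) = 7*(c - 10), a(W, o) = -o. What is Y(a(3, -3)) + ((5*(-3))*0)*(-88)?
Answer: -49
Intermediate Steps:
Y(c) = -70 + 7*c (Y(c) = 7*(-10 + c) = -70 + 7*c)
Y(a(3, -3)) + ((5*(-3))*0)*(-88) = (-70 + 7*(-1*(-3))) + ((5*(-3))*0)*(-88) = (-70 + 7*3) - 15*0*(-88) = (-70 + 21) + 0*(-88) = -49 + 0 = -49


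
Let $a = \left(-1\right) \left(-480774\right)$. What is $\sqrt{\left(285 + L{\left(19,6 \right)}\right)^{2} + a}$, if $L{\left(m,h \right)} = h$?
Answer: $\sqrt{565455} \approx 751.97$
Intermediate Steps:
$a = 480774$
$\sqrt{\left(285 + L{\left(19,6 \right)}\right)^{2} + a} = \sqrt{\left(285 + 6\right)^{2} + 480774} = \sqrt{291^{2} + 480774} = \sqrt{84681 + 480774} = \sqrt{565455}$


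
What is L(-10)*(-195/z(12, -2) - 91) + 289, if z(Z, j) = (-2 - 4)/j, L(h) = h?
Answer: 1849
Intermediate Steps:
z(Z, j) = -6/j
L(-10)*(-195/z(12, -2) - 91) + 289 = -10*(-195/((-6/(-2))) - 91) + 289 = -10*(-195/((-6*(-½))) - 91) + 289 = -10*(-195/3 - 91) + 289 = -10*(-195*⅓ - 91) + 289 = -10*(-65 - 91) + 289 = -10*(-156) + 289 = 1560 + 289 = 1849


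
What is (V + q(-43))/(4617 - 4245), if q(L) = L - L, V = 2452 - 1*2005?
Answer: 149/124 ≈ 1.2016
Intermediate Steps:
V = 447 (V = 2452 - 2005 = 447)
q(L) = 0
(V + q(-43))/(4617 - 4245) = (447 + 0)/(4617 - 4245) = 447/372 = 447*(1/372) = 149/124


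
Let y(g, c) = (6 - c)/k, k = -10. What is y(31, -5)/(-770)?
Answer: 1/700 ≈ 0.0014286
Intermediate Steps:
y(g, c) = -⅗ + c/10 (y(g, c) = (6 - c)/(-10) = (6 - c)*(-⅒) = -⅗ + c/10)
y(31, -5)/(-770) = (-⅗ + (⅒)*(-5))/(-770) = (-⅗ - ½)*(-1/770) = -11/10*(-1/770) = 1/700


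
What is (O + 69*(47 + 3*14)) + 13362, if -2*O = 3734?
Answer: 17636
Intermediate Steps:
O = -1867 (O = -½*3734 = -1867)
(O + 69*(47 + 3*14)) + 13362 = (-1867 + 69*(47 + 3*14)) + 13362 = (-1867 + 69*(47 + 42)) + 13362 = (-1867 + 69*89) + 13362 = (-1867 + 6141) + 13362 = 4274 + 13362 = 17636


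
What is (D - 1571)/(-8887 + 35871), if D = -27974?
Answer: -29545/26984 ≈ -1.0949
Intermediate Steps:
(D - 1571)/(-8887 + 35871) = (-27974 - 1571)/(-8887 + 35871) = -29545/26984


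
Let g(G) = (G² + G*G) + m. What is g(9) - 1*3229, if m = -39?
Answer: -3106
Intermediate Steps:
g(G) = -39 + 2*G² (g(G) = (G² + G*G) - 39 = (G² + G²) - 39 = 2*G² - 39 = -39 + 2*G²)
g(9) - 1*3229 = (-39 + 2*9²) - 1*3229 = (-39 + 2*81) - 3229 = (-39 + 162) - 3229 = 123 - 3229 = -3106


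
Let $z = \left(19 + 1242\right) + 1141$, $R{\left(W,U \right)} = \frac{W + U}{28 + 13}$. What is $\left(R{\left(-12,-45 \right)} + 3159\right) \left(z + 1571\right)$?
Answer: $\frac{514352526}{41} \approx 1.2545 \cdot 10^{7}$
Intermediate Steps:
$R{\left(W,U \right)} = \frac{U}{41} + \frac{W}{41}$ ($R{\left(W,U \right)} = \frac{U + W}{41} = \left(U + W\right) \frac{1}{41} = \frac{U}{41} + \frac{W}{41}$)
$z = 2402$ ($z = 1261 + 1141 = 2402$)
$\left(R{\left(-12,-45 \right)} + 3159\right) \left(z + 1571\right) = \left(\left(\frac{1}{41} \left(-45\right) + \frac{1}{41} \left(-12\right)\right) + 3159\right) \left(2402 + 1571\right) = \left(\left(- \frac{45}{41} - \frac{12}{41}\right) + 3159\right) 3973 = \left(- \frac{57}{41} + 3159\right) 3973 = \frac{129462}{41} \cdot 3973 = \frac{514352526}{41}$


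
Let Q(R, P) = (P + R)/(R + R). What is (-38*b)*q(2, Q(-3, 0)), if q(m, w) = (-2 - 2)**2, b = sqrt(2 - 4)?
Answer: -608*I*sqrt(2) ≈ -859.84*I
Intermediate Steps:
b = I*sqrt(2) (b = sqrt(-2) = I*sqrt(2) ≈ 1.4142*I)
Q(R, P) = (P + R)/(2*R) (Q(R, P) = (P + R)/((2*R)) = (P + R)*(1/(2*R)) = (P + R)/(2*R))
q(m, w) = 16 (q(m, w) = (-4)**2 = 16)
(-38*b)*q(2, Q(-3, 0)) = -38*I*sqrt(2)*16 = -608*I*sqrt(2)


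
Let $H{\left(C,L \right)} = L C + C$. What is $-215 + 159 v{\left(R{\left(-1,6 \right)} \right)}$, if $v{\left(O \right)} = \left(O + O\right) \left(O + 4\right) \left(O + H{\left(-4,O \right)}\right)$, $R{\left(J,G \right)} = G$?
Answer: $-419975$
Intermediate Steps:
$H{\left(C,L \right)} = C + C L$ ($H{\left(C,L \right)} = C L + C = C + C L$)
$v{\left(O \right)} = 2 O \left(-4 - 3 O\right) \left(4 + O\right)$ ($v{\left(O \right)} = \left(O + O\right) \left(O + 4\right) \left(O - 4 \left(1 + O\right)\right) = 2 O \left(4 + O\right) \left(O - \left(4 + 4 O\right)\right) = 2 O \left(4 + O\right) \left(-4 - 3 O\right) = 2 O \left(-4 - 3 O\right) \left(4 + O\right)$)
$-215 + 159 v{\left(R{\left(-1,6 \right)} \right)} = -215 + 159 \cdot 2 \cdot 6 \left(-16 - 96 - 3 \cdot 6^{2}\right) = -215 + 159 \cdot 2 \cdot 6 \left(-16 - 96 - 108\right) = -215 + 159 \cdot 2 \cdot 6 \left(-220\right) = -215 + 159 \left(-2640\right) = -215 - 419760 = -419975$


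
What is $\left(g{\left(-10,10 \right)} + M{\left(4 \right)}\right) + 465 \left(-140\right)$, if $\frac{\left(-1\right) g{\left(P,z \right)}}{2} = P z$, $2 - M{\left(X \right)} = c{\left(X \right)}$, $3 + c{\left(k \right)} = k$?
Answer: $-64899$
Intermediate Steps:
$c{\left(k \right)} = -3 + k$
$M{\left(X \right)} = 5 - X$ ($M{\left(X \right)} = 2 - \left(-3 + X\right) = 5 - X$)
$g{\left(P,z \right)} = - 2 P z$
$\left(g{\left(-10,10 \right)} + M{\left(4 \right)}\right) + 465 \left(-140\right) = \left(\left(-2\right) \left(-10\right) 10 + \left(5 - 4\right)\right) + 465 \left(-140\right) = \left(200 + \left(5 - 4\right)\right) - 65100 = \left(200 + 1\right) - 65100 = 201 - 65100 = -64899$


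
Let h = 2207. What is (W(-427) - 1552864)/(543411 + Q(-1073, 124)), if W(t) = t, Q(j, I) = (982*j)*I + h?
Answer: 1553291/130111446 ≈ 0.011938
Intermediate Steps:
Q(j, I) = 2207 + 982*I*j (Q(j, I) = (982*j)*I + 2207 = 982*I*j + 2207 = 2207 + 982*I*j)
(W(-427) - 1552864)/(543411 + Q(-1073, 124)) = (-427 - 1552864)/(543411 + (2207 + 982*124*(-1073))) = -1553291/(543411 + (2207 - 130657064)) = -1553291/(543411 - 130654857) = -1553291/(-130111446) = -1553291*(-1/130111446) = 1553291/130111446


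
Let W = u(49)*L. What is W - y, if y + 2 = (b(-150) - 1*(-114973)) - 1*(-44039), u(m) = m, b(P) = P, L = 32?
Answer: -157292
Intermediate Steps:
W = 1568 (W = 49*32 = 1568)
y = 158860 (y = -2 + ((-150 - 1*(-114973)) - 1*(-44039)) = -2 + ((-150 + 114973) + 44039) = -2 + (114823 + 44039) = -2 + 158862 = 158860)
W - y = 1568 - 1*158860 = 1568 - 158860 = -157292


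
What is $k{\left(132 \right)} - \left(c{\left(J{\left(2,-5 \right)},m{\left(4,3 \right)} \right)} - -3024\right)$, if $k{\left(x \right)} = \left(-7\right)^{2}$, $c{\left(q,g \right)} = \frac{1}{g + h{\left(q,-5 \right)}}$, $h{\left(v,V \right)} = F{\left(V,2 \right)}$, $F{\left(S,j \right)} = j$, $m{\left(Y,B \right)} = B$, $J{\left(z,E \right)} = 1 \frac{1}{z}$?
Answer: $- \frac{14876}{5} \approx -2975.2$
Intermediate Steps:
$J{\left(z,E \right)} = \frac{1}{z}$
$h{\left(v,V \right)} = 2$
$c{\left(q,g \right)} = \frac{1}{2 + g}$ ($c{\left(q,g \right)} = \frac{1}{g + 2} = \frac{1}{2 + g}$)
$k{\left(x \right)} = 49$
$k{\left(132 \right)} - \left(c{\left(J{\left(2,-5 \right)},m{\left(4,3 \right)} \right)} - -3024\right) = 49 - \left(\frac{1}{2 + 3} - -3024\right) = 49 - \left(\frac{1}{5} + 3024\right) = 49 - \frac{15121}{5} = - \frac{14876}{5}$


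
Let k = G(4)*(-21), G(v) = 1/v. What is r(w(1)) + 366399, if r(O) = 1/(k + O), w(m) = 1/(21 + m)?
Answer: 83905327/229 ≈ 3.6640e+5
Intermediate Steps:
k = -21/4 ≈ -5.2500
r(O) = 1/(-21/4 + O)
r(w(1)) + 366399 = 4/(-21 + 4/(21 + 1)) + 366399 = 4/(-21 + 4/22) + 366399 = 4/(-21 + 4*(1/22)) + 366399 = 4/(-21 + 2/11) + 366399 = 4/(-229/11) + 366399 = 4*(-11/229) + 366399 = -44/229 + 366399 = 83905327/229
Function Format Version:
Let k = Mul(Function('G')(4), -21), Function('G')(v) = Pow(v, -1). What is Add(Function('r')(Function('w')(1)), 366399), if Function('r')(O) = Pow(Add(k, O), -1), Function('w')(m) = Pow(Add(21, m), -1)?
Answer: Rational(83905327, 229) ≈ 3.6640e+5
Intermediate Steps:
k = Rational(-21, 4) (k = Mul(Pow(4, -1), -21) = Mul(Rational(1, 4), -21) = Rational(-21, 4) ≈ -5.2500)
Function('r')(O) = Pow(Add(Rational(-21, 4), O), -1)
Add(Function('r')(Function('w')(1)), 366399) = Add(Mul(4, Pow(Add(-21, Mul(4, Pow(Add(21, 1), -1))), -1)), 366399) = Add(Mul(4, Pow(Add(-21, Mul(4, Pow(22, -1))), -1)), 366399) = Add(Mul(4, Pow(Add(-21, Mul(4, Rational(1, 22))), -1)), 366399) = Add(Mul(4, Pow(Add(-21, Rational(2, 11)), -1)), 366399) = Add(Mul(4, Pow(Rational(-229, 11), -1)), 366399) = Add(Mul(4, Rational(-11, 229)), 366399) = Add(Rational(-44, 229), 366399) = Rational(83905327, 229)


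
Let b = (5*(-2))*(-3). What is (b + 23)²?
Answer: 2809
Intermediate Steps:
b = 30 (b = -10*(-3) = 30)
(b + 23)² = (30 + 23)² = 53² = 2809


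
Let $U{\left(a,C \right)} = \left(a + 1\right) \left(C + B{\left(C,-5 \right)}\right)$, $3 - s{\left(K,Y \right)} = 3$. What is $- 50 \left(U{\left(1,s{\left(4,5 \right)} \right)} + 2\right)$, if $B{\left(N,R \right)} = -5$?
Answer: $400$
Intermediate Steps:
$s{\left(K,Y \right)} = 0$ ($s{\left(K,Y \right)} = 3 - 3 = 0$)
$U{\left(a,C \right)} = \left(1 + a\right) \left(-5 + C\right)$ ($U{\left(a,C \right)} = \left(a + 1\right) \left(C - 5\right) = \left(1 + a\right) \left(-5 + C\right)$)
$- 50 \left(U{\left(1,s{\left(4,5 \right)} \right)} + 2\right) = - 50 \left(\left(-5 + 0 - 5 + 0 \cdot 1\right) + 2\right) = - 50 \left(\left(-5 + 0 - 5 + 0\right) + 2\right) = - 50 \left(-10 + 2\right) = \left(-50\right) \left(-8\right) = 400$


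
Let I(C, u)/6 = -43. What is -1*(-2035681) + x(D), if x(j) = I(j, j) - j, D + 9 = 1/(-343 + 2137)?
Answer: 3651565007/1794 ≈ 2.0354e+6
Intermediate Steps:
I(C, u) = -258 (I(C, u) = 6*(-43) = -258)
D = -16145/1794 (D = -9 + 1/(-343 + 2137) = -9 + 1/1794 = -16145/1794 ≈ -8.9994)
x(j) = -258 - j
-1*(-2035681) + x(D) = -1*(-2035681) + (-258 - 1*(-16145/1794)) = 2035681 + (-258 + 16145/1794) = 2035681 - 446707/1794 = 3651565007/1794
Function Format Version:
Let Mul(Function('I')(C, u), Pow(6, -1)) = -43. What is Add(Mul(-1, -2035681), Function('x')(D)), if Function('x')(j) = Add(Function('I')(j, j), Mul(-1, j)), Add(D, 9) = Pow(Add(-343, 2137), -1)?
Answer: Rational(3651565007, 1794) ≈ 2.0354e+6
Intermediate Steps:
Function('I')(C, u) = -258 (Function('I')(C, u) = Mul(6, -43) = -258)
D = Rational(-16145, 1794) (D = Add(-9, Pow(Add(-343, 2137), -1)) = Add(-9, Pow(1794, -1)) = Add(-9, Rational(1, 1794)) = Rational(-16145, 1794) ≈ -8.9994)
Function('x')(j) = Add(-258, Mul(-1, j))
Add(Mul(-1, -2035681), Function('x')(D)) = Add(Mul(-1, -2035681), Add(-258, Mul(-1, Rational(-16145, 1794)))) = Add(2035681, Add(-258, Rational(16145, 1794))) = Add(2035681, Rational(-446707, 1794)) = Rational(3651565007, 1794)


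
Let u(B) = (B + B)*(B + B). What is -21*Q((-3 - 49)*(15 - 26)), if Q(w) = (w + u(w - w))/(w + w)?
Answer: -21/2 ≈ -10.500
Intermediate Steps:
u(B) = 4*B² (u(B) = (2*B)*(2*B) = 4*B²)
Q(w) = ½ (Q(w) = (w + 4*(w - w)²)/(w + w) = (w + 4*0²)/((2*w)) = (w + 4*0)*(1/(2*w)) = (w + 0)*(1/(2*w)) = w*(1/(2*w)) = ½)
-21*Q((-3 - 49)*(15 - 26)) = -21*½ = -21/2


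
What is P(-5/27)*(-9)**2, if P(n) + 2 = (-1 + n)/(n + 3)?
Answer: -3726/19 ≈ -196.11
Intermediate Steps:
P(n) = -2 + (-1 + n)/(3 + n) (P(n) = -2 + (-1 + n)/(n + 3) = -2 + (-1 + n)/(3 + n))
P(-5/27)*(-9)**2 = ((-7 - (-5)/27)/(3 - 5/27))*(-9)**2 = ((-7 - (-5)/27)/(3 - 5*1/27))*81 = ((-7 - 1*(-5/27))/(3 - 5/27))*81 = ((-7 + 5/27)/(76/27))*81 = ((27/76)*(-184/27))*81 = -46/19*81 = -3726/19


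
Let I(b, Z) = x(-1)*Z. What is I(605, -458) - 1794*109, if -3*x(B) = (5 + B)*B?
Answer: -588470/3 ≈ -1.9616e+5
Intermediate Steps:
x(B) = -B*(5 + B)/3 (x(B) = -(5 + B)*B/3 = -B*(5 + B)/3)
I(b, Z) = 4*Z/3 (I(b, Z) = (-⅓*(-1)*(5 - 1))*Z = (-⅓*(-1)*4)*Z = 4*Z/3)
I(605, -458) - 1794*109 = (4/3)*(-458) - 1794*109 = -1832/3 - 195546 = -588470/3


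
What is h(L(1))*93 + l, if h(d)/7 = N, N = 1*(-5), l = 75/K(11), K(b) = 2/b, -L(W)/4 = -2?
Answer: -5685/2 ≈ -2842.5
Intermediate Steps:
L(W) = 8 (L(W) = -4*(-2) = 8)
l = 825/2 (l = 75/((2/11)) = 75/((2*(1/11))) = 75/(2/11) = 75*(11/2) = 825/2 ≈ 412.50)
N = -5
h(d) = -35 (h(d) = 7*(-5) = -35)
h(L(1))*93 + l = -35*93 + 825/2 = -3255 + 825/2 = -5685/2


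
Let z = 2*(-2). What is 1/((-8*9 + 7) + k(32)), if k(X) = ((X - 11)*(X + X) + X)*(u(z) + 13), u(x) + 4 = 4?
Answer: 1/17823 ≈ 5.6107e-5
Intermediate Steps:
z = -4
u(x) = 0 (u(x) = -4 + 4 = 0)
k(X) = 13*X + 26*X*(-11 + X) (k(X) = ((X - 11)*(X + X) + X)*(0 + 13) = ((-11 + X)*(2*X) + X)*13 = (2*X*(-11 + X) + X)*13 = (X + 2*X*(-11 + X))*13 = 13*X + 26*X*(-11 + X))
1/((-8*9 + 7) + k(32)) = 1/((-8*9 + 7) + 13*32*(-21 + 2*32)) = 1/((-72 + 7) + 13*32*(-21 + 64)) = 1/(-65 + 13*32*43) = 1/(-65 + 17888) = 1/17823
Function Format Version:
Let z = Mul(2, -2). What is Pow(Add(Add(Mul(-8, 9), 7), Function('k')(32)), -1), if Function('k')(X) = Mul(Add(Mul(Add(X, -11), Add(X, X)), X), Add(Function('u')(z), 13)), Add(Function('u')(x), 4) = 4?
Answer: Rational(1, 17823) ≈ 5.6107e-5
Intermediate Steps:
z = -4
Function('u')(x) = 0 (Function('u')(x) = Add(-4, 4) = 0)
Function('k')(X) = Add(Mul(13, X), Mul(26, X, Add(-11, X))) (Function('k')(X) = Mul(Add(Mul(Add(X, -11), Add(X, X)), X), Add(0, 13)) = Mul(Add(Mul(Add(-11, X), Mul(2, X)), X), 13) = Mul(Add(Mul(2, X, Add(-11, X)), X), 13) = Mul(Add(X, Mul(2, X, Add(-11, X))), 13) = Add(Mul(13, X), Mul(26, X, Add(-11, X))))
Pow(Add(Add(Mul(-8, 9), 7), Function('k')(32)), -1) = Pow(Add(Add(Mul(-8, 9), 7), Mul(13, 32, Add(-21, Mul(2, 32)))), -1) = Pow(Add(Add(-72, 7), Mul(13, 32, Add(-21, 64))), -1) = Pow(Add(-65, Mul(13, 32, 43)), -1) = Pow(Add(-65, 17888), -1) = Pow(17823, -1) = Rational(1, 17823)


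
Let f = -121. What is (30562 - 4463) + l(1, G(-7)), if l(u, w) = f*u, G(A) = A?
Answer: 25978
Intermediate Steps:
l(u, w) = -121*u
(30562 - 4463) + l(1, G(-7)) = (30562 - 4463) - 121*1 = 26099 - 121 = 25978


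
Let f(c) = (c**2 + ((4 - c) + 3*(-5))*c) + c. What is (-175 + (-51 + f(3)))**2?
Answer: 65536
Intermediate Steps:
f(c) = c + c**2 + c*(-11 - c) (f(c) = (c**2 + ((4 - c) - 15)*c) + c = (c**2 + (-11 - c)*c) + c = (c**2 + c*(-11 - c)) + c = c + c**2 + c*(-11 - c))
(-175 + (-51 + f(3)))**2 = (-175 + (-51 - 10*3))**2 = (-175 + (-51 - 30))**2 = (-175 - 81)**2 = (-256)**2 = 65536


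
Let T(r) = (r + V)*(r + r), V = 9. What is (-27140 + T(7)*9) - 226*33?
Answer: -32582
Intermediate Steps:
T(r) = 2*r*(9 + r) (T(r) = (r + 9)*(r + r) = (9 + r)*(2*r) = 2*r*(9 + r))
(-27140 + T(7)*9) - 226*33 = (-27140 + (2*7*(9 + 7))*9) - 226*33 = (-27140 + (2*7*16)*9) - 7458 = (-27140 + 224*9) - 7458 = (-27140 + 2016) - 7458 = -25124 - 7458 = -32582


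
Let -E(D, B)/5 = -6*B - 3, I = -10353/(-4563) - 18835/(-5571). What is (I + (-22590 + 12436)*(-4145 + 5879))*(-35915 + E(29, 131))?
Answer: 529966736921729600/941499 ≈ 5.6290e+11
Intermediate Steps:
I = 5319284/941499 (I = -10353*(-1/4563) - 18835*(-1/5571) = 3451/1521 + 18835/5571 = 5319284/941499 ≈ 5.6498)
E(D, B) = 15 + 30*B (E(D, B) = -5*(-6*B - 3) = -5*(-3 - 6*B) = 15 + 30*B)
(I + (-22590 + 12436)*(-4145 + 5879))*(-35915 + E(29, 131)) = (5319284/941499 + (-22590 + 12436)*(-4145 + 5879))*(-35915 + (15 + 30*131)) = (5319284/941499 - 10154*1734)*(-35915 + (15 + 3930)) = (5319284/941499 - 17607036)*(-35915 + 3945) = -16577001467680/941499*(-31970) = 529966736921729600/941499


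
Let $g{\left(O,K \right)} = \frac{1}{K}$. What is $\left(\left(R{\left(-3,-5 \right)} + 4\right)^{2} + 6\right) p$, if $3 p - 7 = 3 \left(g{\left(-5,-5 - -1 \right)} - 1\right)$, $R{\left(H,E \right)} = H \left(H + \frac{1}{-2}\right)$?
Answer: $\frac{11245}{48} \approx 234.27$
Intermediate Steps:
$R{\left(H,E \right)} = H \left(- \frac{1}{2} + H\right)$ ($R{\left(H,E \right)} = H \left(H - \frac{1}{2}\right) = H \left(- \frac{1}{2} + H\right)$)
$p = \frac{13}{12}$ ($p = \frac{7}{3} + \frac{3 \left(\frac{1}{-5 - -1} - 1\right)}{3} = \frac{7}{3} + \frac{3 \left(\frac{1}{-5 + 1} - 1\right)}{3} = \frac{7}{3} + \frac{3 \left(\frac{1}{-4} - 1\right)}{3} = \frac{7}{3} + \frac{3 \left(- \frac{1}{4} - 1\right)}{3} = \frac{7}{3} + \frac{3 \left(- \frac{5}{4}\right)}{3} = \frac{7}{3} + \frac{1}{3} \left(- \frac{15}{4}\right) = \frac{7}{3} - \frac{5}{4} = \frac{13}{12} \approx 1.0833$)
$\left(\left(R{\left(-3,-5 \right)} + 4\right)^{2} + 6\right) p = \left(\left(- 3 \left(- \frac{1}{2} - 3\right) + 4\right)^{2} + 6\right) \frac{13}{12} = \left(\left(\left(-3\right) \left(- \frac{7}{2}\right) + 4\right)^{2} + 6\right) \frac{13}{12} = \left(\left(\frac{21}{2} + 4\right)^{2} + 6\right) \frac{13}{12} = \left(\left(\frac{29}{2}\right)^{2} + 6\right) \frac{13}{12} = \left(\frac{841}{4} + 6\right) \frac{13}{12} = \frac{865}{4} \cdot \frac{13}{12} = \frac{11245}{48}$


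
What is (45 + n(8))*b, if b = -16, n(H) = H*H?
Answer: -1744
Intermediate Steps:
n(H) = H²
(45 + n(8))*b = (45 + 8²)*(-16) = (45 + 64)*(-16) = 109*(-16) = -1744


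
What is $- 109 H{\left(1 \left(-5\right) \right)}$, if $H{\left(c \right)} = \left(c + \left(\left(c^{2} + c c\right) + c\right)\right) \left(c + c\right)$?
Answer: $43600$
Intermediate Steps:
$H{\left(c \right)} = 2 c \left(2 c + 2 c^{2}\right)$ ($H{\left(c \right)} = \left(c + \left(\left(c^{2} + c^{2}\right) + c\right)\right) 2 c = \left(c + \left(2 c^{2} + c\right)\right) 2 c = \left(c + \left(c + 2 c^{2}\right)\right) 2 c = \left(2 c + 2 c^{2}\right) 2 c = 2 c \left(2 c + 2 c^{2}\right)$)
$- 109 H{\left(1 \left(-5\right) \right)} = - 109 \cdot 4 \left(1 \left(-5\right)\right)^{2} \left(1 + 1 \left(-5\right)\right) = - 109 \cdot 4 \left(-5\right)^{2} \left(1 - 5\right) = - 109 \cdot 4 \cdot 25 \left(-4\right) = \left(-109\right) \left(-400\right) = 43600$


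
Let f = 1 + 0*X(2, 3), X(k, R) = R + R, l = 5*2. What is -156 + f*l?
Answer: -146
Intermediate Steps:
l = 10
X(k, R) = 2*R
f = 1 (f = 1 + 0*(2*3) = 1 + 0*6 = 1 + 0 = 1)
-156 + f*l = -156 + 1*10 = -156 + 10 = -146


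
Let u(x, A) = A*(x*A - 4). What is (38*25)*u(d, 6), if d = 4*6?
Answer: 798000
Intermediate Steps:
d = 24
u(x, A) = A*(-4 + A*x) (u(x, A) = A*(A*x - 4) = A*(-4 + A*x))
(38*25)*u(d, 6) = (38*25)*(6*(-4 + 6*24)) = 950*(6*(-4 + 144)) = 950*(6*140) = 950*840 = 798000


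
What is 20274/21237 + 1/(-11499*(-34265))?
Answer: 2662741449209/2789219690565 ≈ 0.95465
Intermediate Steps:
20274/21237 + 1/(-11499*(-34265)) = 20274*(1/21237) - 1/11499*(-1/34265) = 6758/7079 + 1/394013235 = 2662741449209/2789219690565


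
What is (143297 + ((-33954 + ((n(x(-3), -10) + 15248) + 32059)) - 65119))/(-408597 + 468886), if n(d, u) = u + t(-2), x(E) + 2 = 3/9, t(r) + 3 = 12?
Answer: 91530/60289 ≈ 1.5182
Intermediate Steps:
t(r) = 9 (t(r) = -3 + 12 = 9)
x(E) = -5/3 (x(E) = -2 + 3/9 = -2 + 3*(⅑) = -2 + ⅓ = -5/3)
n(d, u) = 9 + u (n(d, u) = u + 9 = 9 + u)
(143297 + ((-33954 + ((n(x(-3), -10) + 15248) + 32059)) - 65119))/(-408597 + 468886) = (143297 + ((-33954 + (((9 - 10) + 15248) + 32059)) - 65119))/(-408597 + 468886) = (143297 + ((-33954 + ((-1 + 15248) + 32059)) - 65119))/60289 = (143297 + ((-33954 + (15247 + 32059)) - 65119))*(1/60289) = (143297 + ((-33954 + 47306) - 65119))*(1/60289) = (143297 + (13352 - 65119))*(1/60289) = (143297 - 51767)*(1/60289) = 91530*(1/60289) = 91530/60289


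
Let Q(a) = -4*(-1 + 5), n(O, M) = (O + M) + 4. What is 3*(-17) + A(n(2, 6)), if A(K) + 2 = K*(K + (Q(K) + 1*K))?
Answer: 43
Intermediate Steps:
n(O, M) = 4 + M + O (n(O, M) = (M + O) + 4 = 4 + M + O)
Q(a) = -16 (Q(a) = -4*4 = -16)
A(K) = -2 + K*(-16 + 2*K) (A(K) = -2 + K*(K + (-16 + 1*K)) = -2 + K*(K + (-16 + K)) = -2 + K*(-16 + 2*K))
3*(-17) + A(n(2, 6)) = 3*(-17) + (-2 - 16*(4 + 6 + 2) + 2*(4 + 6 + 2)²) = -51 + (-2 - 16*12 + 2*12²) = -51 + (-2 - 192 + 2*144) = -51 + (-2 - 192 + 288) = -51 + 94 = 43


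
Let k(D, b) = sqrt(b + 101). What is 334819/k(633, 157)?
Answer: 334819*sqrt(258)/258 ≈ 20845.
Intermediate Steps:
k(D, b) = sqrt(101 + b)
334819/k(633, 157) = 334819/(sqrt(101 + 157)) = 334819/(sqrt(258)) = 334819*(sqrt(258)/258) = 334819*sqrt(258)/258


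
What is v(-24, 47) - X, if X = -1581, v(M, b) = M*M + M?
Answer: 2133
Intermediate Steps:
v(M, b) = M + M² (v(M, b) = M² + M = M + M²)
v(-24, 47) - X = -24*(1 - 24) - 1*(-1581) = -24*(-23) + 1581 = 552 + 1581 = 2133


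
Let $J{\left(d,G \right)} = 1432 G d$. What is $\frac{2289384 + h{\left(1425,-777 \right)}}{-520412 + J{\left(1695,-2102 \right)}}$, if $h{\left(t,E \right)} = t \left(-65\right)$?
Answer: $- \frac{2196759}{5102578892} \approx -0.00043052$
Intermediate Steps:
$h{\left(t,E \right)} = - 65 t$
$J{\left(d,G \right)} = 1432 G d$
$\frac{2289384 + h{\left(1425,-777 \right)}}{-520412 + J{\left(1695,-2102 \right)}} = \frac{2289384 - 92625}{-520412 + 1432 \left(-2102\right) 1695} = \frac{2289384 - 92625}{-520412 - 5102058480} = \frac{2196759}{-5102578892} = 2196759 \left(- \frac{1}{5102578892}\right) = - \frac{2196759}{5102578892}$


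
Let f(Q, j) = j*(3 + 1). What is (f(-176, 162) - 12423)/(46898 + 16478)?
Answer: -11775/63376 ≈ -0.18580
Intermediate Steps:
f(Q, j) = 4*j (f(Q, j) = j*4 = 4*j)
(f(-176, 162) - 12423)/(46898 + 16478) = (4*162 - 12423)/(46898 + 16478) = (648 - 12423)/63376 = -11775*1/63376 = -11775/63376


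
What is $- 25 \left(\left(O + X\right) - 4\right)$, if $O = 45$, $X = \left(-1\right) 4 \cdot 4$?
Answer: $-625$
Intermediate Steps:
$X = -16$ ($X = \left(-4\right) 4 = -16$)
$- 25 \left(\left(O + X\right) - 4\right) = - 25 \left(\left(45 - 16\right) - 4\right) = - 25 \left(29 - 4\right) = \left(-25\right) 25 = -625$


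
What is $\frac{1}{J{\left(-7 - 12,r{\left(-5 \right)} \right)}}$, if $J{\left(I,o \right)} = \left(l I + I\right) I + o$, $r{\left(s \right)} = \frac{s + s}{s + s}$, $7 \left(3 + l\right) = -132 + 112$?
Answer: $- \frac{7}{12267} \approx -0.00057064$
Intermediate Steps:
$l = - \frac{41}{7}$ ($l = -3 + \frac{-132 + 112}{7} = -3 + \frac{1}{7} \left(-20\right) = -3 - \frac{20}{7} = - \frac{41}{7} \approx -5.8571$)
$r{\left(s \right)} = 1$ ($r{\left(s \right)} = \frac{2 s}{2 s} = 2 s \frac{1}{2 s} = 1$)
$J{\left(I,o \right)} = o - \frac{34 I^{2}}{7}$ ($J{\left(I,o \right)} = \left(- \frac{41 I}{7} + I\right) I + o = - \frac{34 I}{7} I + o = - \frac{34 I^{2}}{7} + o = o - \frac{34 I^{2}}{7}$)
$\frac{1}{J{\left(-7 - 12,r{\left(-5 \right)} \right)}} = \frac{1}{1 - \frac{34 \left(-7 - 12\right)^{2}}{7}} = \frac{1}{1 - \frac{34 \left(-19\right)^{2}}{7}} = \frac{1}{1 - \frac{12274}{7}} = \frac{1}{- \frac{12267}{7}} = - \frac{7}{12267}$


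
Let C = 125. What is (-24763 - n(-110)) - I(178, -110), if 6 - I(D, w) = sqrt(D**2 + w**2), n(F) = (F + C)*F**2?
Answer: -206269 + 2*sqrt(10946) ≈ -2.0606e+5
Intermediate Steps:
n(F) = F**2*(125 + F) (n(F) = (F + 125)*F**2 = (125 + F)*F**2 = F**2*(125 + F))
I(D, w) = 6 - sqrt(D**2 + w**2)
(-24763 - n(-110)) - I(178, -110) = (-24763 - (-110)**2*(125 - 110)) - (6 - sqrt(178**2 + (-110)**2)) = (-24763 - 12100*15) - (6 - sqrt(31684 + 12100)) = (-24763 - 1*181500) - (6 - sqrt(43784)) = (-24763 - 181500) - (6 - 2*sqrt(10946)) = -206263 - (6 - 2*sqrt(10946)) = -206263 + (-6 + 2*sqrt(10946)) = -206269 + 2*sqrt(10946)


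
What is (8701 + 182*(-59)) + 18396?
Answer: 16359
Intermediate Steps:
(8701 + 182*(-59)) + 18396 = (8701 - 10738) + 18396 = -2037 + 18396 = 16359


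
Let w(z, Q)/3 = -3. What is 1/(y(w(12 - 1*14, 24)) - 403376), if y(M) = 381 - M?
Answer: -1/402986 ≈ -2.4815e-6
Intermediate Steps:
w(z, Q) = -9 (w(z, Q) = 3*(-3) = -9)
1/(y(w(12 - 1*14, 24)) - 403376) = 1/((381 - 1*(-9)) - 403376) = 1/((381 + 9) - 403376) = 1/(390 - 403376) = 1/(-402986) = -1/402986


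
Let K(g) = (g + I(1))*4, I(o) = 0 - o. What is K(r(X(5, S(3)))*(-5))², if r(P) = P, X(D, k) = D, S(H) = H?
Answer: 10816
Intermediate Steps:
I(o) = -o
K(g) = -4 + 4*g (K(g) = (g - 1*1)*4 = (g - 1)*4 = (-1 + g)*4 = -4 + 4*g)
K(r(X(5, S(3)))*(-5))² = (-4 + 4*(5*(-5)))² = (-4 + 4*(-25))² = (-4 - 100)² = (-104)² = 10816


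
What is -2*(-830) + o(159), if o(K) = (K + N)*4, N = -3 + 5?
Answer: 2304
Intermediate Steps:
N = 2
o(K) = 8 + 4*K (o(K) = (K + 2)*4 = (2 + K)*4 = 8 + 4*K)
-2*(-830) + o(159) = -2*(-830) + (8 + 4*159) = 1660 + (8 + 636) = 1660 + 644 = 2304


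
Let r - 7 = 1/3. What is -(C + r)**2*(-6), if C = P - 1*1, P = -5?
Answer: 32/3 ≈ 10.667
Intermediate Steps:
r = 22/3 (r = 7 + 1/3 = 22/3 ≈ 7.3333)
C = -6 (C = -5 - 1*1 = -5 - 1 = -6)
-(C + r)**2*(-6) = -(-6 + 22/3)**2*(-6) = -(4/3)**2*(-6) = -1*16/9*(-6) = -16/9*(-6) = 32/3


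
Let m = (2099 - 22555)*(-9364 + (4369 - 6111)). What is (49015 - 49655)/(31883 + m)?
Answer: -640/227216219 ≈ -2.8167e-6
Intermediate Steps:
m = 227184336 (m = -20456*(-9364 - 1742) = -20456*(-11106) = 227184336)
(49015 - 49655)/(31883 + m) = (49015 - 49655)/(31883 + 227184336) = -640/227216219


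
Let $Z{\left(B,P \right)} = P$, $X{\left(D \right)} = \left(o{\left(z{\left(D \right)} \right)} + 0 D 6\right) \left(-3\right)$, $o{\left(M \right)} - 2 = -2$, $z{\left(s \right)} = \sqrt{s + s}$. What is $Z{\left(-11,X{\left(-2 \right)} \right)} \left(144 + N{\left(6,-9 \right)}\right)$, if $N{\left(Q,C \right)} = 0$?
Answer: $0$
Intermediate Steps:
$z{\left(s \right)} = \sqrt{2} \sqrt{s}$ ($z{\left(s \right)} = \sqrt{2 s} = \sqrt{2} \sqrt{s}$)
$o{\left(M \right)} = 0$ ($o{\left(M \right)} = 2 - 2 = 0$)
$X{\left(D \right)} = 0$ ($X{\left(D \right)} = \left(0 + 0 D 6\right) \left(-3\right) = \left(0 + 0 \cdot 6 D\right) \left(-3\right) = \left(0 + 0\right) \left(-3\right) = 0 \left(-3\right) = 0$)
$Z{\left(-11,X{\left(-2 \right)} \right)} \left(144 + N{\left(6,-9 \right)}\right) = 0 \left(144 + 0\right) = 0 \cdot 144 = 0$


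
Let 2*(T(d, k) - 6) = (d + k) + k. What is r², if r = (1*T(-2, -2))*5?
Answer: 225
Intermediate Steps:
T(d, k) = 6 + k + d/2 (T(d, k) = 6 + ((d + k) + k)/2 = 6 + (d + 2*k)/2 = 6 + (k + d/2) = 6 + k + d/2)
r = 15 (r = (1*(6 - 2 + (½)*(-2)))*5 = (1*(6 - 2 - 1))*5 = (1*3)*5 = 3*5 = 15)
r² = 15² = 225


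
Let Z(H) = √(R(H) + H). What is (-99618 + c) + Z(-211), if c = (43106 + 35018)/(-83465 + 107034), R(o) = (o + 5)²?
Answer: -2347818518/23569 + 5*√1689 ≈ -99409.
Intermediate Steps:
R(o) = (5 + o)²
Z(H) = √(H + (5 + H)²) (Z(H) = √((5 + H)² + H) = √(H + (5 + H)²))
c = 78124/23569 ≈ 3.3147
(-99618 + c) + Z(-211) = (-99618 + 78124/23569) + √(-211 + (5 - 211)²) = -2347818518/23569 + √(-211 + (-206)²) = -2347818518/23569 + √(-211 + 42436) = -2347818518/23569 + √42225 = -2347818518/23569 + 5*√1689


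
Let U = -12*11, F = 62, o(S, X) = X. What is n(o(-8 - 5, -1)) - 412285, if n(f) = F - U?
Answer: -412091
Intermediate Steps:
U = -132
n(f) = 194 (n(f) = 62 - 1*(-132) = 62 + 132 = 194)
n(o(-8 - 5, -1)) - 412285 = 194 - 412285 = -412091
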